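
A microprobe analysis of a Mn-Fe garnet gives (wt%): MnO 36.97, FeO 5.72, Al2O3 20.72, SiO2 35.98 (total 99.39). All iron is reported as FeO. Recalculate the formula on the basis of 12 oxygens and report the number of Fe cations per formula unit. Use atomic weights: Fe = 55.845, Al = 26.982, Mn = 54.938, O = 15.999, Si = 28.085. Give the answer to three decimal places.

0.397 Fe apfu

MnO (M=70.937): mol = 0.52117; Mn = 0.52117, O = 0.52117.
FeO (M=71.844): mol = 0.07962; Fe = 0.07962, O = 0.07962.
Al2O3 (M=101.961): mol = 0.20321; Al = 0.40642, O = 0.60963.
SiO2 (M=60.083): mol = 0.59884; Si = 0.59884, O = 1.19768.
ΣO = 2.40810; factor = 12/ΣO = 4.98318.
Fe apfu = 0.07962 × 4.98318 = 0.397.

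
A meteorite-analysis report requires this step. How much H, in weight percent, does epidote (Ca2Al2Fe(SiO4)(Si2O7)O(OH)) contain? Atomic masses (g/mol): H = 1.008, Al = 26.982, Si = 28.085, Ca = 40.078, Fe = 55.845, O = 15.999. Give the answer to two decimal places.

0.21 weight percent

Formula mass = 2×40.078 + 2×26.982 + 1×55.845 + 3×28.085 + 13×15.999 + 1×1.008 = 483.215 g/mol, of which 1.008 g is H.
So H makes up 1.008/483.215 = 0.0021 of the mass, i.e. 0.21%.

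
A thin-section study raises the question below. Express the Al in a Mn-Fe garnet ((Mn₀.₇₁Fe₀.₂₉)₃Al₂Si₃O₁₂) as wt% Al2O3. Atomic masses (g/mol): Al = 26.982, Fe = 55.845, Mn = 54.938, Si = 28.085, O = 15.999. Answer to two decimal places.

20.56 wt%

Molar mass of (Mn₀.₇₁Fe₀.₂₉)₃Al₂Si₃O₁₂ = 2.13*54.938 + 0.87*55.845 + 2*26.982 + 3*28.085 + 12*15.999 = 495.810 g/mol.
Each formula unit contains 2 Al, equivalent to 2/2 = 1.0000 mol Al2O3.
M(Al2O3) = 2×26.982 + 3×15.999 = 101.961 g/mol.
Mass of Al2O3 per formula unit = 1.0000 × 101.961 = 101.961 g.
Al2O3 wt% = 101.961 / 495.810 × 100 = 20.56%.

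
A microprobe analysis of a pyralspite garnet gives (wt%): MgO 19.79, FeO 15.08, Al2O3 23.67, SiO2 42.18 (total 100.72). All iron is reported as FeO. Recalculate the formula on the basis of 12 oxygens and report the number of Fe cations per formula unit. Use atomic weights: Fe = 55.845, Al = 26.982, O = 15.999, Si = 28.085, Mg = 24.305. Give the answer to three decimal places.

MgO (M=40.304): mol = 0.49102; Mg = 0.49102, O = 0.49102.
FeO (M=71.844): mol = 0.20990; Fe = 0.20990, O = 0.20990.
Al2O3 (M=101.961): mol = 0.23215; Al = 0.46430, O = 0.69645.
SiO2 (M=60.083): mol = 0.70203; Si = 0.70203, O = 1.40406.
ΣO = 2.80143; factor = 12/ΣO = 4.28353.
Fe apfu = 0.20990 × 4.28353 = 0.899.

0.899 Fe apfu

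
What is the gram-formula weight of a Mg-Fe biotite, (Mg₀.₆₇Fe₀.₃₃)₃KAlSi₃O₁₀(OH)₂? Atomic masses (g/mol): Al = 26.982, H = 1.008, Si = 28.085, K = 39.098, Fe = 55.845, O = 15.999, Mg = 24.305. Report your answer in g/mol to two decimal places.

M = 2.01*24.305 + 0.99*55.845 + 1*39.098 + 1*26.982 + 3*28.085 + 12*15.999 + 2*1.008

448.48 g/mol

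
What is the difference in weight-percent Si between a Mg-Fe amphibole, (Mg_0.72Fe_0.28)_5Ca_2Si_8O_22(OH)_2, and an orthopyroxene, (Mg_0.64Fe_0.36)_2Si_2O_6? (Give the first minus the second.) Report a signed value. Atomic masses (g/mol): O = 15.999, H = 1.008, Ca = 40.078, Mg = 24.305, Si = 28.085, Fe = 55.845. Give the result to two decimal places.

1.10 percentage points

Si in (Mg_0.72Fe_0.28)_5Ca_2Si_8O_22(OH)_2: molar mass 856.509 g/mol; 8×28.085 = 224.680 g → 26.23 wt%.
Si in (Mg_0.64Fe_0.36)_2Si_2O_6: molar mass 223.483 g/mol; 2×28.085 = 56.170 g → 25.13 wt%.
Difference = 26.23 − 25.13 = 1.10 percentage points.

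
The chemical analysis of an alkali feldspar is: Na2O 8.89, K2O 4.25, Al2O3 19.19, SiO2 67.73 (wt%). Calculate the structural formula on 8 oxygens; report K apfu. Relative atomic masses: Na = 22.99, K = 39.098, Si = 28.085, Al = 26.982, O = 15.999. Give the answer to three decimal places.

8.89 wt% Na2O ÷ 61.979 g/mol = 0.14344 mol, giving 0.28688 Na and 0.14344 O.
4.25 wt% K2O ÷ 94.195 g/mol = 0.04512 mol, giving 0.09024 K and 0.04512 O.
19.19 wt% Al2O3 ÷ 101.961 g/mol = 0.18821 mol, giving 0.37642 Al and 0.56463 O.
67.73 wt% SiO2 ÷ 60.083 g/mol = 1.12727 mol, giving 1.12727 Si and 2.25454 O.
Oxygen sums to 3.00773; scaling by 8/3.00773 = 2.65981 puts the formula on 8 O.
K: 0.09024 × 2.65981 = 0.240 atoms per formula unit.

0.240 K apfu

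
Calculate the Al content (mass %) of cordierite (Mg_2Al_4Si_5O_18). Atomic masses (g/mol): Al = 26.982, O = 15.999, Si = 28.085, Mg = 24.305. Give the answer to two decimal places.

M(Mg_2Al_4Si_5O_18) = 584.945 g/mol.
Al contributes 4 × 26.982 = 107.928 g per mole.
107.928/584.945 = 0.1845 → 18.45%.

18.45 mass %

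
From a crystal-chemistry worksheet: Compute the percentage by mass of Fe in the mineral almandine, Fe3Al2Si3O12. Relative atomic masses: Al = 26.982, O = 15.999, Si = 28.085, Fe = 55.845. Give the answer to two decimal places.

Molar mass of Fe3Al2Si3O12: 3·55.845 + 2·26.982 + 3·28.085 + 12·15.999 = 497.742 g/mol.
Mass of Fe per formula unit: 3 × 55.845 = 167.535 g.
Weight fraction Fe = 167.535 / 497.742 = 0.3366.

33.66 wt%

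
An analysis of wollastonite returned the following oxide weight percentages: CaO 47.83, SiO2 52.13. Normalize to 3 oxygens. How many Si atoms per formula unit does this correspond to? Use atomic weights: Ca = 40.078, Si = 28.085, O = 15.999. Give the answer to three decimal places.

CaO (M=56.077): mol = 0.85293; Ca = 0.85293, O = 0.85293.
SiO2 (M=60.083): mol = 0.86763; Si = 0.86763, O = 1.73526.
ΣO = 2.58819; factor = 3/ΣO = 1.15911.
Si apfu = 0.86763 × 1.15911 = 1.006.

1.006 Si apfu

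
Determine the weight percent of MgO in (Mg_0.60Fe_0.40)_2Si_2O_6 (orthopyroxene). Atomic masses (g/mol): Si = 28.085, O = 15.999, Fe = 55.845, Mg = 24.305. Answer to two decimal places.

Formula mass = 226.006 g/mol.
1.20 Mg → 1.2000 mol MgO per formula unit; M(MgO) = 40.304, so MgO mass = 48.365 g.
48.365/226.006 × 100 = 21.40 wt%.

21.40 wt%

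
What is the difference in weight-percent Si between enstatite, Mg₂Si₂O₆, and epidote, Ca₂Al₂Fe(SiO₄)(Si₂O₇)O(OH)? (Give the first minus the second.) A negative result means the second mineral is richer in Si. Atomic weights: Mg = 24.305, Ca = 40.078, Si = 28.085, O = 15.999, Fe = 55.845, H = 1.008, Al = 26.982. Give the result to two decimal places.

10.54 percentage points

Si in Mg₂Si₂O₆: molar mass 200.774 g/mol; 2×28.085 = 56.170 g → 27.98 wt%.
Si in Ca₂Al₂Fe(SiO₄)(Si₂O₇)O(OH): molar mass 483.215 g/mol; 3×28.085 = 84.255 g → 17.44 wt%.
Difference = 27.98 − 17.44 = 10.54 percentage points.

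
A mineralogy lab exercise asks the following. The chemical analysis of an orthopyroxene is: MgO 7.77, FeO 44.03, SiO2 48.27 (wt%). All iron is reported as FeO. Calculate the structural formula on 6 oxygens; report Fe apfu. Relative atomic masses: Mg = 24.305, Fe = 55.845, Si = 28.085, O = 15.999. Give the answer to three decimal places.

MgO (M=40.304): mol = 0.19278; Mg = 0.19278, O = 0.19278.
FeO (M=71.844): mol = 0.61286; Fe = 0.61286, O = 0.61286.
SiO2 (M=60.083): mol = 0.80339; Si = 0.80339, O = 1.60678.
ΣO = 2.41242; factor = 6/ΣO = 2.48713.
Fe apfu = 0.61286 × 2.48713 = 1.524.

1.524 Fe apfu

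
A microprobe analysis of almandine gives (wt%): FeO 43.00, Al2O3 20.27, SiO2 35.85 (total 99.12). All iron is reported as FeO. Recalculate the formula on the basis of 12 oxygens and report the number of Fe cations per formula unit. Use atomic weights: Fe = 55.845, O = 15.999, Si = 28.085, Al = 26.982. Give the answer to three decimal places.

3.007 Fe apfu

FeO: 43.00/71.844 = 0.59852 mol → 0.59852 mol Fe, 0.59852 mol O.
Al2O3: 20.27/101.961 = 0.19880 mol → 0.39760 mol Al, 0.59640 mol O.
SiO2: 35.85/60.083 = 0.59667 mol → 0.59667 mol Si, 1.19334 mol O.
Total oxygen = 2.38826 mol. Normalization factor = 12/2.38826 = 5.02458.
Fe per 12 O = 0.59852 × 5.02458 = 3.007.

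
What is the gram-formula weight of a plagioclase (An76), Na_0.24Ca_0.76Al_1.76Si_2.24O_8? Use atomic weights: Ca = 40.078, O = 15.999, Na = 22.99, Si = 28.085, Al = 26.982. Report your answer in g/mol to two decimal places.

The formula mass is the sum 0.24*22.99 + 0.76*40.078 + 1.76*26.982 + 2.24*28.085 + 8*15.999.

274.37 g/mol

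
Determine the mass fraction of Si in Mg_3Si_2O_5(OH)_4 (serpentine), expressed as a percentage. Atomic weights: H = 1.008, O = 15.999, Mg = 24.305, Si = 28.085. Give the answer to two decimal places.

Molar mass of Mg_3Si_2O_5(OH)_4: 3·24.305 + 2·28.085 + 9·15.999 + 4·1.008 = 277.108 g/mol.
Mass of Si per formula unit: 2 × 28.085 = 56.170 g.
Weight fraction Si = 56.170 / 277.108 = 0.2027.

20.27 weight percent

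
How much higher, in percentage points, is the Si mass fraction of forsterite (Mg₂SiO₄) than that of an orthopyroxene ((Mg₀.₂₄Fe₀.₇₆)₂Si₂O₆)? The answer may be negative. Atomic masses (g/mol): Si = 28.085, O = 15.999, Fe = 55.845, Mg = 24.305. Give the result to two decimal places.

Si in Mg₂SiO₄: molar mass 140.691 g/mol; 1×28.085 = 28.085 g → 19.96 wt%.
Si in (Mg₀.₂₄Fe₀.₇₆)₂Si₂O₆: molar mass 248.715 g/mol; 2×28.085 = 56.170 g → 22.58 wt%.
Difference = 19.96 − 22.58 = -2.62 percentage points.

-2.62 percentage points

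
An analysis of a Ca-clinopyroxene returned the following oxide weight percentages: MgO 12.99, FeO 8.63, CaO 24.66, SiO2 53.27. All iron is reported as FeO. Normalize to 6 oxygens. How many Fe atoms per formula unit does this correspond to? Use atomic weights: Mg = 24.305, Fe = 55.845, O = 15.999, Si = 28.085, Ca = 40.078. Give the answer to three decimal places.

0.271 Fe apfu

MgO (M=40.304): mol = 0.32230; Mg = 0.32230, O = 0.32230.
FeO (M=71.844): mol = 0.12012; Fe = 0.12012, O = 0.12012.
CaO (M=56.077): mol = 0.43975; Ca = 0.43975, O = 0.43975.
SiO2 (M=60.083): mol = 0.88661; Si = 0.88661, O = 1.77322.
ΣO = 2.65539; factor = 6/ΣO = 2.25956.
Fe apfu = 0.12012 × 2.25956 = 0.271.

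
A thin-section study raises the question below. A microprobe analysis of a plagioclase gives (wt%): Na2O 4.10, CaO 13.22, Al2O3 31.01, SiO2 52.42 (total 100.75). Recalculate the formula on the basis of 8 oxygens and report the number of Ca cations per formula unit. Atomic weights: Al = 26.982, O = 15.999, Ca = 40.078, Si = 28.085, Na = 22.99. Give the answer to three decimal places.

4.10 wt% Na2O ÷ 61.979 g/mol = 0.06615 mol, giving 0.13230 Na and 0.06615 O.
13.22 wt% CaO ÷ 56.077 g/mol = 0.23575 mol, giving 0.23575 Ca and 0.23575 O.
31.01 wt% Al2O3 ÷ 101.961 g/mol = 0.30414 mol, giving 0.60828 Al and 0.91242 O.
52.42 wt% SiO2 ÷ 60.083 g/mol = 0.87246 mol, giving 0.87246 Si and 1.74492 O.
Oxygen sums to 2.95924; scaling by 8/2.95924 = 2.70340 puts the formula on 8 O.
Ca: 0.23575 × 2.70340 = 0.637 atoms per formula unit.

0.637 Ca apfu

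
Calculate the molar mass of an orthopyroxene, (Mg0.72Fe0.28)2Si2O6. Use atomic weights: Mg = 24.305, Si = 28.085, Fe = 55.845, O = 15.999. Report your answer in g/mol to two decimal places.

218.44 g/mol

The formula mass is the sum 1.44*24.305 + 0.56*55.845 + 2*28.085 + 6*15.999.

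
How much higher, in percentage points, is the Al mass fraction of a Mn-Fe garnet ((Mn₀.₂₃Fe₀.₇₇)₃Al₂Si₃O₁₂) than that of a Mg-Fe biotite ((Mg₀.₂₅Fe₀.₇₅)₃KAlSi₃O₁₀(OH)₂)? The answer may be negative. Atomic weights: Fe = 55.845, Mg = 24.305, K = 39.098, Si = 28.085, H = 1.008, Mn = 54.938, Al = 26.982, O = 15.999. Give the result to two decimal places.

Al in (Mn₀.₂₃Fe₀.₇₇)₃Al₂Si₃O₁₂: molar mass 497.116 g/mol; 2×26.982 = 53.964 g → 10.86 wt%.
Al in (Mg₀.₂₅Fe₀.₇₅)₃KAlSi₃O₁₀(OH)₂: molar mass 488.219 g/mol; 1×26.982 = 26.982 g → 5.53 wt%.
Difference = 10.86 − 5.53 = 5.33 percentage points.

5.33 percentage points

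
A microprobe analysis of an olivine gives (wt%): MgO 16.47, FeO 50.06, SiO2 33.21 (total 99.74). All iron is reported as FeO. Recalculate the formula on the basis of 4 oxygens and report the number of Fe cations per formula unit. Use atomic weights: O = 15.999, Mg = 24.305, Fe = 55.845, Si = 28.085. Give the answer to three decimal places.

16.47 wt% MgO ÷ 40.304 g/mol = 0.40864 mol, giving 0.40864 Mg and 0.40864 O.
50.06 wt% FeO ÷ 71.844 g/mol = 0.69679 mol, giving 0.69679 Fe and 0.69679 O.
33.21 wt% SiO2 ÷ 60.083 g/mol = 0.55274 mol, giving 0.55274 Si and 1.10548 O.
Oxygen sums to 2.21091; scaling by 4/2.21091 = 1.80921 puts the formula on 4 O.
Fe: 0.69679 × 1.80921 = 1.261 atoms per formula unit.

1.261 Fe apfu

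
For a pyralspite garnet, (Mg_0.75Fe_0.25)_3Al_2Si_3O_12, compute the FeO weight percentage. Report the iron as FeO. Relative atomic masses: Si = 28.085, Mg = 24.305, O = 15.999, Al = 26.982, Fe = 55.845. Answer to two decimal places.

M((Mg_0.75Fe_0.25)_3Al_2Si_3O_12) = 426.777 g/mol; M(FeO) = 71.844 g/mol.
Moles FeO per formula unit = 0.75 Fe ÷ 1 = 0.7500.
FeO fraction = (0.7500 × 71.844) / 426.777 = 53.883/426.777 = 0.1263.

12.63 wt%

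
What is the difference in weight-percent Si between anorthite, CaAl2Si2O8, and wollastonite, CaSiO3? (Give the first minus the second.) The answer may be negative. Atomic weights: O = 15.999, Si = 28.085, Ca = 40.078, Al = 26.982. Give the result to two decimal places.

Si in CaAl2Si2O8: molar mass 278.204 g/mol; 2×28.085 = 56.170 g → 20.19 wt%.
Si in CaSiO3: molar mass 116.160 g/mol; 1×28.085 = 28.085 g → 24.18 wt%.
Difference = 20.19 − 24.18 = -3.99 percentage points.

-3.99 percentage points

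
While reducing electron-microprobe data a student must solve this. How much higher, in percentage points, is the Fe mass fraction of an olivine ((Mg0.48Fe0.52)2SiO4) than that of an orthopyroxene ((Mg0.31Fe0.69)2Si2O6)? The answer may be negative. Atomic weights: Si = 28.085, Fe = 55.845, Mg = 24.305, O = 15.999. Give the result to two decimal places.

Fe in (Mg0.48Fe0.52)2SiO4: molar mass 173.493 g/mol; 1.04×55.845 = 58.079 g → 33.48 wt%.
Fe in (Mg0.31Fe0.69)2Si2O6: molar mass 244.299 g/mol; 1.38×55.845 = 77.066 g → 31.55 wt%.
Difference = 33.48 − 31.55 = 1.93 percentage points.

1.93 percentage points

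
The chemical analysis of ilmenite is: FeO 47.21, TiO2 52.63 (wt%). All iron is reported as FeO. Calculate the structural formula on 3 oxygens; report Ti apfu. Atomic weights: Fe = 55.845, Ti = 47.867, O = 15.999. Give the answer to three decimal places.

1.001 Ti apfu

FeO: 47.21/71.844 = 0.65712 mol → 0.65712 mol Fe, 0.65712 mol O.
TiO2: 52.63/79.865 = 0.65899 mol → 0.65899 mol Ti, 1.31798 mol O.
Total oxygen = 1.97510 mol. Normalization factor = 3/1.97510 = 1.51891.
Ti per 3 O = 0.65899 × 1.51891 = 1.001.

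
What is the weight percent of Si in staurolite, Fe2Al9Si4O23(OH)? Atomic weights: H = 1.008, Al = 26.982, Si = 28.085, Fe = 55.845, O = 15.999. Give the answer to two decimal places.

13.19 weight percent

Molar mass of Fe2Al9Si4O23(OH): 2*55.845 + 9*26.982 + 4*28.085 + 24*15.999 + 1*1.008 = 851.852 g/mol.
Mass of Si per formula unit: 4 × 28.085 = 112.340 g.
Weight fraction Si = 112.340 / 851.852 = 0.1319.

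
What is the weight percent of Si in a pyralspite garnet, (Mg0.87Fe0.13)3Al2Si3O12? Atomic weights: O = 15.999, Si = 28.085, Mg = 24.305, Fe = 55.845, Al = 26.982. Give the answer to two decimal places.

20.28 wt%

Molar mass of (Mg0.87Fe0.13)3Al2Si3O12: 2.61*24.305 + 0.39*55.845 + 2*26.982 + 3*28.085 + 12*15.999 = 415.423 g/mol.
Mass of Si per formula unit: 3 × 28.085 = 84.255 g.
Weight fraction Si = 84.255 / 415.423 = 0.2028.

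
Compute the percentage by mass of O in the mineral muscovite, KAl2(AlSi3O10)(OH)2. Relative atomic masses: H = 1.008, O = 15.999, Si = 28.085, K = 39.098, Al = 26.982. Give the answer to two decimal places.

48.20 mass %

Formula mass = 1·39.098 + 3·26.982 + 3·28.085 + 12·15.999 + 2·1.008 = 398.303 g/mol, of which 191.988 g is O.
So O makes up 191.988/398.303 = 0.4820 of the mass, i.e. 48.20%.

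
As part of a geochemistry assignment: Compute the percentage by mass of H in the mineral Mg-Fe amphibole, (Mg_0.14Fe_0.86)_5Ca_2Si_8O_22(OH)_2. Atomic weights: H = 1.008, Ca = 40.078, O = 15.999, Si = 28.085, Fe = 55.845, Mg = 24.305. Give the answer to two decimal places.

Molar mass of (Mg_0.14Fe_0.86)_5Ca_2Si_8O_22(OH)_2: 0.70·24.305 + 4.30·55.845 + 2·40.078 + 8·28.085 + 24·15.999 + 2·1.008 = 947.975 g/mol.
Mass of H per formula unit: 2 × 1.008 = 2.016 g.
Weight fraction H = 2.016 / 947.975 = 0.0021.

0.21 mass %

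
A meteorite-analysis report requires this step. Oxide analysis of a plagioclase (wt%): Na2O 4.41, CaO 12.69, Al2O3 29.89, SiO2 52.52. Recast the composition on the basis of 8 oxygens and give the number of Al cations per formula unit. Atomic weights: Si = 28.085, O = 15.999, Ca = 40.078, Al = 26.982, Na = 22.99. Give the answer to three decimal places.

Na2O: 4.41/61.979 = 0.07115 mol → 0.14230 mol Na, 0.07115 mol O.
CaO: 12.69/56.077 = 0.22630 mol → 0.22630 mol Ca, 0.22630 mol O.
Al2O3: 29.89/101.961 = 0.29315 mol → 0.58630 mol Al, 0.87945 mol O.
SiO2: 52.52/60.083 = 0.87412 mol → 0.87412 mol Si, 1.74824 mol O.
Total oxygen = 2.92514 mol. Normalization factor = 8/2.92514 = 2.73491.
Al per 8 O = 0.58630 × 2.73491 = 1.603.

1.603 Al apfu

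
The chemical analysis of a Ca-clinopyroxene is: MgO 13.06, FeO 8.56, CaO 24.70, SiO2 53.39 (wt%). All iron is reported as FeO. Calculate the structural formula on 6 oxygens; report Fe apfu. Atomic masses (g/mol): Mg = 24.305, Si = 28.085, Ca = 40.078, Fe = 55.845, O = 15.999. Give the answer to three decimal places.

0.269 Fe apfu

MgO: 13.06/40.304 = 0.32404 mol → 0.32404 mol Mg, 0.32404 mol O.
FeO: 8.56/71.844 = 0.11915 mol → 0.11915 mol Fe, 0.11915 mol O.
CaO: 24.70/56.077 = 0.44047 mol → 0.44047 mol Ca, 0.44047 mol O.
SiO2: 53.39/60.083 = 0.88860 mol → 0.88860 mol Si, 1.77720 mol O.
Total oxygen = 2.66086 mol. Normalization factor = 6/2.66086 = 2.25491.
Fe per 6 O = 0.11915 × 2.25491 = 0.269.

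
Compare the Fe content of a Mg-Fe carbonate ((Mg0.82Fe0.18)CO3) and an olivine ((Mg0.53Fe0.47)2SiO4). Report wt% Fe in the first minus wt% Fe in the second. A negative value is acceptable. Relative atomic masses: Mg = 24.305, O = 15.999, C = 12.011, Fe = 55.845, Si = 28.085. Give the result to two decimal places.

-19.65 percentage points

Fe in (Mg0.82Fe0.18)CO3: molar mass 89.990 g/mol; 0.18×55.845 = 10.052 g → 11.17 wt%.
Fe in (Mg0.53Fe0.47)2SiO4: molar mass 170.339 g/mol; 0.94×55.845 = 52.494 g → 30.82 wt%.
Difference = 11.17 − 30.82 = -19.65 percentage points.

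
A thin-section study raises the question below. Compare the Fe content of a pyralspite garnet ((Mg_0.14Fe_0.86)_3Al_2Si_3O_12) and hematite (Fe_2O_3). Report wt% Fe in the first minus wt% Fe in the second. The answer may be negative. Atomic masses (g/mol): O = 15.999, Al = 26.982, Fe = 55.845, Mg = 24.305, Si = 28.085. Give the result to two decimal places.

-40.20 percentage points

Fe in (Mg_0.14Fe_0.86)_3Al_2Si_3O_12: molar mass 484.495 g/mol; 2.58×55.845 = 144.080 g → 29.74 wt%.
Fe in Fe_2O_3: molar mass 159.687 g/mol; 2×55.845 = 111.690 g → 69.94 wt%.
Difference = 29.74 − 69.94 = -40.20 percentage points.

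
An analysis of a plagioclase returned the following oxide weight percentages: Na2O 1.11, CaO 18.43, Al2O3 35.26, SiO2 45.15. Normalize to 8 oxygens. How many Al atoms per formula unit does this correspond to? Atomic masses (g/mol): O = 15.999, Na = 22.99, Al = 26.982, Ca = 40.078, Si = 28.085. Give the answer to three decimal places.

Na2O (M=61.979): mol = 0.01791; Na = 0.03582, O = 0.01791.
CaO (M=56.077): mol = 0.32866; Ca = 0.32866, O = 0.32866.
Al2O3 (M=101.961): mol = 0.34582; Al = 0.69164, O = 1.03746.
SiO2 (M=60.083): mol = 0.75146; Si = 0.75146, O = 1.50292.
ΣO = 2.88695; factor = 8/ΣO = 2.77109.
Al apfu = 0.69164 × 2.77109 = 1.917.

1.917 Al apfu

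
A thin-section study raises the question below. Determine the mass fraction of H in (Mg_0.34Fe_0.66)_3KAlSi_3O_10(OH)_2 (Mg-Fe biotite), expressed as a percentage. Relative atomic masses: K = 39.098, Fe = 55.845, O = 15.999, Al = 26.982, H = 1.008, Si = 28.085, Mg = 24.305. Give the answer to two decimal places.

Formula mass = 1.02*24.305 + 1.98*55.845 + 1*39.098 + 1*26.982 + 3*28.085 + 12*15.999 + 2*1.008 = 479.703 g/mol, of which 2.016 g is H.
So H makes up 2.016/479.703 = 0.0042 of the mass, i.e. 0.42%.

0.42 mass %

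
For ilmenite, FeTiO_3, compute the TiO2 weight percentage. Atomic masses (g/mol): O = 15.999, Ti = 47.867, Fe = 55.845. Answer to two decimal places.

52.64 wt%

Formula mass = 151.709 g/mol.
1 Ti → 1.0000 mol TiO2 per formula unit; M(TiO2) = 79.865, so TiO2 mass = 79.865 g.
79.865/151.709 × 100 = 52.64 wt%.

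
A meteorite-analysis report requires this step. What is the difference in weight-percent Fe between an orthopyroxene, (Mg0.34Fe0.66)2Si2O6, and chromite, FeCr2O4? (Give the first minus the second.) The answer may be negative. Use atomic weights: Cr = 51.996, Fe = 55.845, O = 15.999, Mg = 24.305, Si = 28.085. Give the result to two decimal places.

Fe in (Mg0.34Fe0.66)2Si2O6: molar mass 242.407 g/mol; 1.32×55.845 = 73.715 g → 30.41 wt%.
Fe in FeCr2O4: molar mass 223.833 g/mol; 1×55.845 = 55.845 g → 24.95 wt%.
Difference = 30.41 − 24.95 = 5.46 percentage points.

5.46 percentage points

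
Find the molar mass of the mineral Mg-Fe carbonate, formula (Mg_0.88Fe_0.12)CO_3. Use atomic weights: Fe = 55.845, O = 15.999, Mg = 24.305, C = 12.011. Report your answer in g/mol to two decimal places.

M = 0.88·24.305 + 0.12·55.845 + 1·12.011 + 3·15.999

88.10 g/mol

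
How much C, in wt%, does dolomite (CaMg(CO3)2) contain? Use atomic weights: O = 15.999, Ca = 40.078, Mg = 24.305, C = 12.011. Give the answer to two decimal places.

M(CaMg(CO3)2) = 184.399 g/mol.
C contributes 2 × 12.011 = 24.022 g per mole.
24.022/184.399 = 0.1303 → 13.03%.

13.03 wt%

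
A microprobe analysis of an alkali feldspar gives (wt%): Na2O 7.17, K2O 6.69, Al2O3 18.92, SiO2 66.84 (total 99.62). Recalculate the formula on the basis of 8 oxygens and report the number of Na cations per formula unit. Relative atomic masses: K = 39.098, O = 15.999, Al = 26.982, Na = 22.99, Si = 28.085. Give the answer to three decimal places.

0.624 Na apfu

Na2O: 7.17/61.979 = 0.11568 mol → 0.23136 mol Na, 0.11568 mol O.
K2O: 6.69/94.195 = 0.07102 mol → 0.14204 mol K, 0.07102 mol O.
Al2O3: 18.92/101.961 = 0.18556 mol → 0.37112 mol Al, 0.55668 mol O.
SiO2: 66.84/60.083 = 1.11246 mol → 1.11246 mol Si, 2.22492 mol O.
Total oxygen = 2.96830 mol. Normalization factor = 8/2.96830 = 2.69515.
Na per 8 O = 0.23136 × 2.69515 = 0.624.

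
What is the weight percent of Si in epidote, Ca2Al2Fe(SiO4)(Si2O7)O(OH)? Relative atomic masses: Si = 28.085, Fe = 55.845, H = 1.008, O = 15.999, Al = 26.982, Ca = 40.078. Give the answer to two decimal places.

Formula mass = 2*40.078 + 2*26.982 + 1*55.845 + 3*28.085 + 13*15.999 + 1*1.008 = 483.215 g/mol, of which 84.255 g is Si.
So Si makes up 84.255/483.215 = 0.1744 of the mass, i.e. 17.44%.

17.44 wt%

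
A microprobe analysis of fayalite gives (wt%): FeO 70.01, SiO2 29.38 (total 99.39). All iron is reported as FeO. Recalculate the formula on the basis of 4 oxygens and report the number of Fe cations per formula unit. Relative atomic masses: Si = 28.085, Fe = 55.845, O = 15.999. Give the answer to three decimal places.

1.996 Fe apfu

70.01 wt% FeO ÷ 71.844 g/mol = 0.97447 mol, giving 0.97447 Fe and 0.97447 O.
29.38 wt% SiO2 ÷ 60.083 g/mol = 0.48899 mol, giving 0.48899 Si and 0.97798 O.
Oxygen sums to 1.95245; scaling by 4/1.95245 = 2.04871 puts the formula on 4 O.
Fe: 0.97447 × 2.04871 = 1.996 atoms per formula unit.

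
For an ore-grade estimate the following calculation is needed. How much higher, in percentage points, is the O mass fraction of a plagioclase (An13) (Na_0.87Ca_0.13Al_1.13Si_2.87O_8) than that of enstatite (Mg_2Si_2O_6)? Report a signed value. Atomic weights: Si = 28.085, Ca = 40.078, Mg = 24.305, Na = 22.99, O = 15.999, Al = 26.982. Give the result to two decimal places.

0.62 percentage points

M(Na_0.87Ca_0.13Al_1.13Si_2.87O_8) = 264.297 g/mol, so wt% O = 127.992/264.297 × 100 = 48.43%.
M(Mg_2Si_2O_6) = 200.774 g/mol, so wt% O = 95.994/200.774 × 100 = 47.81%.
48.43 − 47.81 = 0.62 pp.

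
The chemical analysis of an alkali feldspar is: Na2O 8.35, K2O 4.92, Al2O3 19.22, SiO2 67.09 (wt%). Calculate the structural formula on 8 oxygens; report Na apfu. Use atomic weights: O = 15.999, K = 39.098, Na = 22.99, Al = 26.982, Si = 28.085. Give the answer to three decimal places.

0.722 Na apfu

Na2O: 8.35/61.979 = 0.13472 mol → 0.26944 mol Na, 0.13472 mol O.
K2O: 4.92/94.195 = 0.05223 mol → 0.10446 mol K, 0.05223 mol O.
Al2O3: 19.22/101.961 = 0.18850 mol → 0.37700 mol Al, 0.56550 mol O.
SiO2: 67.09/60.083 = 1.11662 mol → 1.11662 mol Si, 2.23324 mol O.
Total oxygen = 2.98569 mol. Normalization factor = 8/2.98569 = 2.67945.
Na per 8 O = 0.26944 × 2.67945 = 0.722.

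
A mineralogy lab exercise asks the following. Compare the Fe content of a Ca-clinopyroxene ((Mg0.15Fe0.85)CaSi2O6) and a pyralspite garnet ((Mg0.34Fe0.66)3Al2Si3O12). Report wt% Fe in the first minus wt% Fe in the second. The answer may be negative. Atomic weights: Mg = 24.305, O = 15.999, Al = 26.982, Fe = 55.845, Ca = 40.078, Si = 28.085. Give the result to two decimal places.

-4.24 percentage points

Fe in (Mg0.15Fe0.85)CaSi2O6: molar mass 243.356 g/mol; 0.85×55.845 = 47.468 g → 19.51 wt%.
Fe in (Mg0.34Fe0.66)3Al2Si3O12: molar mass 465.571 g/mol; 1.98×55.845 = 110.573 g → 23.75 wt%.
Difference = 19.51 − 23.75 = -4.24 percentage points.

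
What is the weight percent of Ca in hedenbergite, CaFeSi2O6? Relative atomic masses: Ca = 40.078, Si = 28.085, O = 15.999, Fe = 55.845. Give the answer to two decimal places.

16.15 mass %

Molar mass of CaFeSi2O6: 1·40.078 + 1·55.845 + 2·28.085 + 6·15.999 = 248.087 g/mol.
Mass of Ca per formula unit: 1 × 40.078 = 40.078 g.
Weight fraction Ca = 40.078 / 248.087 = 0.1615.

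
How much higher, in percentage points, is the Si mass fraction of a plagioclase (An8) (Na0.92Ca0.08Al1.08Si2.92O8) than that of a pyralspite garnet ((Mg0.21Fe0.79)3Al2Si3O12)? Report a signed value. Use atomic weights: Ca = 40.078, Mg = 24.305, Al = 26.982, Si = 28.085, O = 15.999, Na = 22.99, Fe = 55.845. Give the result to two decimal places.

Si in Na0.92Ca0.08Al1.08Si2.92O8: molar mass 263.498 g/mol; 2.92×28.085 = 82.008 g → 31.12 wt%.
Si in (Mg0.21Fe0.79)3Al2Si3O12: molar mass 477.872 g/mol; 3×28.085 = 84.255 g → 17.63 wt%.
Difference = 31.12 − 17.63 = 13.49 percentage points.

13.49 percentage points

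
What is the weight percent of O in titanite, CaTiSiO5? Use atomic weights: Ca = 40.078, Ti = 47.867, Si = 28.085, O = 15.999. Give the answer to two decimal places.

M(CaTiSiO5) = 196.025 g/mol.
O contributes 5 × 15.999 = 79.995 g per mole.
79.995/196.025 = 0.4081 → 40.81%.

40.81 mass %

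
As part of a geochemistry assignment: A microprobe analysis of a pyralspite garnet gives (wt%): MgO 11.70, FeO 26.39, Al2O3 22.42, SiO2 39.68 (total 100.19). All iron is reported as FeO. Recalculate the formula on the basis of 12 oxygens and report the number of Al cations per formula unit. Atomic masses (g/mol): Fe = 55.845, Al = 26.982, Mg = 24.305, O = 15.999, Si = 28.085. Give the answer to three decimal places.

11.70 wt% MgO ÷ 40.304 g/mol = 0.29029 mol, giving 0.29029 Mg and 0.29029 O.
26.39 wt% FeO ÷ 71.844 g/mol = 0.36732 mol, giving 0.36732 Fe and 0.36732 O.
22.42 wt% Al2O3 ÷ 101.961 g/mol = 0.21989 mol, giving 0.43978 Al and 0.65967 O.
39.68 wt% SiO2 ÷ 60.083 g/mol = 0.66042 mol, giving 0.66042 Si and 1.32084 O.
Oxygen sums to 2.63812; scaling by 12/2.63812 = 4.54869 puts the formula on 12 O.
Al: 0.43978 × 4.54869 = 2.000 atoms per formula unit.

2.000 Al apfu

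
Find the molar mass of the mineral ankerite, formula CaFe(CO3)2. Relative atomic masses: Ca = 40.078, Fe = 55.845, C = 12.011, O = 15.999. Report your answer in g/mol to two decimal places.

215.94 g/mol

The formula mass is the sum 1·40.078 + 1·55.845 + 2·12.011 + 6·15.999.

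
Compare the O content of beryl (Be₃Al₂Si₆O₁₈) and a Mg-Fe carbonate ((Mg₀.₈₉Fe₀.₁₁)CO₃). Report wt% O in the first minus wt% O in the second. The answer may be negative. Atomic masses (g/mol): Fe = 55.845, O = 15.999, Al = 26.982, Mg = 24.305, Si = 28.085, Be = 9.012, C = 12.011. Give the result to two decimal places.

First mineral: 287.982 g O in 537.492 g formula = 53.58 wt% O.
Second mineral: 47.997 g O in 87.782 g formula = 54.68 wt% O.
53.58% − 54.68% gives a difference of -1.10 percentage points.

-1.10 percentage points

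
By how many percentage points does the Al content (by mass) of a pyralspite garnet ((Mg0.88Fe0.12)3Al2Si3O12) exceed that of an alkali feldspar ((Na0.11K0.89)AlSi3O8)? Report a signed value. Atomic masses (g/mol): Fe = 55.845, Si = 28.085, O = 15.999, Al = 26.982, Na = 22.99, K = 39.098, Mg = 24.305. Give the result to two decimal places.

Al in (Mg0.88Fe0.12)3Al2Si3O12: molar mass 414.476 g/mol; 2×26.982 = 53.964 g → 13.02 wt%.
Al in (Na0.11K0.89)AlSi3O8: molar mass 276.555 g/mol; 1×26.982 = 26.982 g → 9.76 wt%.
Difference = 13.02 − 9.76 = 3.26 percentage points.

3.26 percentage points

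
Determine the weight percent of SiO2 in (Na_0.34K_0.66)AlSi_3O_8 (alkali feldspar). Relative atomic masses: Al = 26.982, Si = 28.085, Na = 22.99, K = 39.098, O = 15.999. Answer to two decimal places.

Molar mass of (Na_0.34K_0.66)AlSi_3O_8 = 0.34*22.99 + 0.66*39.098 + 1*26.982 + 3*28.085 + 8*15.999 = 272.850 g/mol.
Each formula unit contains 3 Si, equivalent to 3/1 = 3.0000 mol SiO2.
M(SiO2) = 1×28.085 + 2×15.999 = 60.083 g/mol.
Mass of SiO2 per formula unit = 3.0000 × 60.083 = 180.249 g.
SiO2 wt% = 180.249 / 272.850 × 100 = 66.06%.

66.06 wt%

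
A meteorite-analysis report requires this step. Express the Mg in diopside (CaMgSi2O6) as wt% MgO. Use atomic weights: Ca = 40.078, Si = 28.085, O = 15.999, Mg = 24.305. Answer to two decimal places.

Molar mass of CaMgSi2O6 = 1×40.078 + 1×24.305 + 2×28.085 + 6×15.999 = 216.547 g/mol.
Each formula unit contains 1 Mg, equivalent to 1/1 = 1.0000 mol MgO.
M(MgO) = 1×24.305 + 1×15.999 = 40.304 g/mol.
Mass of MgO per formula unit = 1.0000 × 40.304 = 40.304 g.
MgO wt% = 40.304 / 216.547 × 100 = 18.61%.

18.61 wt%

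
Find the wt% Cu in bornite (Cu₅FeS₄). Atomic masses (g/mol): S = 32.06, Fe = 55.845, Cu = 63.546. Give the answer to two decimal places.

Molar mass of Cu₅FeS₄: 5*63.546 + 1*55.845 + 4*32.06 = 501.815 g/mol.
Mass of Cu per formula unit: 5 × 63.546 = 317.730 g.
Weight fraction Cu = 317.730 / 501.815 = 0.6332.

63.32 mass %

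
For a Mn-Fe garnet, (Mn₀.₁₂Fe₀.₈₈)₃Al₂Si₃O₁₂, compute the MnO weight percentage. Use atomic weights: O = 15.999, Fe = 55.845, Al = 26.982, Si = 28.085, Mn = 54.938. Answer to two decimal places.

5.13 wt%

M((Mn₀.₁₂Fe₀.₈₈)₃Al₂Si₃O₁₂) = 497.415 g/mol; M(MnO) = 70.937 g/mol.
Moles MnO per formula unit = 0.36 Mn ÷ 1 = 0.3600.
MnO fraction = (0.3600 × 70.937) / 497.415 = 25.537/497.415 = 0.0513.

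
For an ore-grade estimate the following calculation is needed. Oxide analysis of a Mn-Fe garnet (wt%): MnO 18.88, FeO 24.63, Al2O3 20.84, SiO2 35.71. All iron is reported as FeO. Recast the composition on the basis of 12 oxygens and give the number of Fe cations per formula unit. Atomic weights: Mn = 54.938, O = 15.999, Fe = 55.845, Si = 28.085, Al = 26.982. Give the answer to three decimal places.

18.88 wt% MnO ÷ 70.937 g/mol = 0.26615 mol, giving 0.26615 Mn and 0.26615 O.
24.63 wt% FeO ÷ 71.844 g/mol = 0.34283 mol, giving 0.34283 Fe and 0.34283 O.
20.84 wt% Al2O3 ÷ 101.961 g/mol = 0.20439 mol, giving 0.40878 Al and 0.61317 O.
35.71 wt% SiO2 ÷ 60.083 g/mol = 0.59434 mol, giving 0.59434 Si and 1.18868 O.
Oxygen sums to 2.41083; scaling by 12/2.41083 = 4.97754 puts the formula on 12 O.
Fe: 0.34283 × 4.97754 = 1.706 atoms per formula unit.

1.706 Fe apfu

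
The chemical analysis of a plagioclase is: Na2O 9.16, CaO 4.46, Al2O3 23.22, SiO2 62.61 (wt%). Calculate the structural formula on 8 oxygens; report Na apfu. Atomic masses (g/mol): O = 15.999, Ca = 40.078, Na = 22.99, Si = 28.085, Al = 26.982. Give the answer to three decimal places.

Na2O: 9.16/61.979 = 0.14779 mol → 0.29558 mol Na, 0.14779 mol O.
CaO: 4.46/56.077 = 0.07953 mol → 0.07953 mol Ca, 0.07953 mol O.
Al2O3: 23.22/101.961 = 0.22773 mol → 0.45546 mol Al, 0.68319 mol O.
SiO2: 62.61/60.083 = 1.04206 mol → 1.04206 mol Si, 2.08412 mol O.
Total oxygen = 2.99463 mol. Normalization factor = 8/2.99463 = 2.67145.
Na per 8 O = 0.29558 × 2.67145 = 0.790.

0.790 Na apfu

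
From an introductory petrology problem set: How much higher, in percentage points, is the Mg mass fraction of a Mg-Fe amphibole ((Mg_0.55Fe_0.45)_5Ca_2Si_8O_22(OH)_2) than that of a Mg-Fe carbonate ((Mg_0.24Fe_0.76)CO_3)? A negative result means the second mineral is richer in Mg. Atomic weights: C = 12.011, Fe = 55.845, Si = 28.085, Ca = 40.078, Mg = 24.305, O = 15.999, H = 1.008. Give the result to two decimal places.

M((Mg_0.55Fe_0.45)_5Ca_2Si_8O_22(OH)_2) = 883.318 g/mol, so wt% Mg = 66.839/883.318 × 100 = 7.57%.
M((Mg_0.24Fe_0.76)CO_3) = 108.283 g/mol, so wt% Mg = 5.833/108.283 × 100 = 5.39%.
7.57 − 5.39 = 2.18 pp.

2.18 percentage points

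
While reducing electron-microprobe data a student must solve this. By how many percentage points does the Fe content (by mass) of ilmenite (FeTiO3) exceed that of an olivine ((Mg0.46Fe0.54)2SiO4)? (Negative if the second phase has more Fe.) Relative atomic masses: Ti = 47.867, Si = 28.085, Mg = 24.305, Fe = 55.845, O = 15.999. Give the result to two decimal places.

2.30 percentage points

First mineral: 55.845 g Fe in 151.709 g formula = 36.81 wt% Fe.
Second mineral: 60.313 g Fe in 174.754 g formula = 34.51 wt% Fe.
36.81% − 34.51% gives a difference of 2.30 percentage points.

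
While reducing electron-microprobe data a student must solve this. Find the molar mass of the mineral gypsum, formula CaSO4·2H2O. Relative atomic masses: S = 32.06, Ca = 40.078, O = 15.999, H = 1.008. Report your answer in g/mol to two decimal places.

172.16 g/mol

M = 1·40.078 + 1·32.06 + 6·15.999 + 4·1.008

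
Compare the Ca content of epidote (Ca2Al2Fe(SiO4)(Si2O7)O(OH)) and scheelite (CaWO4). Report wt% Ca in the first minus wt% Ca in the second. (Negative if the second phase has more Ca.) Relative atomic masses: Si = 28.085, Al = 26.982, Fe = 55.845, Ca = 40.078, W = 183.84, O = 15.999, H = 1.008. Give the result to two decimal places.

First mineral: 80.156 g Ca in 483.215 g formula = 16.59 wt% Ca.
Second mineral: 40.078 g Ca in 287.914 g formula = 13.92 wt% Ca.
16.59% − 13.92% gives a difference of 2.67 percentage points.

2.67 percentage points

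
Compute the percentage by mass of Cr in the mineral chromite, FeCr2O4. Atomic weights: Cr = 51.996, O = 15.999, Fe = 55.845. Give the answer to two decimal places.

46.46 wt%

M(FeCr2O4) = 223.833 g/mol.
Cr contributes 2 × 51.996 = 103.992 g per mole.
103.992/223.833 = 0.4646 → 46.46%.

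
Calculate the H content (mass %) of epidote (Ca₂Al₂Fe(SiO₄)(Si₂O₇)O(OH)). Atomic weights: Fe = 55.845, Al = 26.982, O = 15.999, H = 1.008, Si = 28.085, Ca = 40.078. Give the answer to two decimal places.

0.21 mass %

M(Ca₂Al₂Fe(SiO₄)(Si₂O₇)O(OH)) = 483.215 g/mol.
H contributes 1 × 1.008 = 1.008 g per mole.
1.008/483.215 = 0.0021 → 0.21%.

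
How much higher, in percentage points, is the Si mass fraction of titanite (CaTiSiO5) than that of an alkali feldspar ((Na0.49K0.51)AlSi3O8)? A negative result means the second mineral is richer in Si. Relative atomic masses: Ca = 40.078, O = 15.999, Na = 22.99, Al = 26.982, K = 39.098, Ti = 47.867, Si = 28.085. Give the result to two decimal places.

-16.83 percentage points

M(CaTiSiO5) = 196.025 g/mol, so wt% Si = 28.085/196.025 × 100 = 14.33%.
M((Na0.49K0.51)AlSi3O8) = 270.434 g/mol, so wt% Si = 84.255/270.434 × 100 = 31.16%.
14.33 − 31.16 = -16.83 pp.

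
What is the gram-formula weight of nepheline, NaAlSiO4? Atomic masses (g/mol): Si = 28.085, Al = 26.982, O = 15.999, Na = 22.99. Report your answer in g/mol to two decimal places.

142.05 g/mol

The formula mass is the sum 1(22.99) + 1(26.982) + 1(28.085) + 4(15.999).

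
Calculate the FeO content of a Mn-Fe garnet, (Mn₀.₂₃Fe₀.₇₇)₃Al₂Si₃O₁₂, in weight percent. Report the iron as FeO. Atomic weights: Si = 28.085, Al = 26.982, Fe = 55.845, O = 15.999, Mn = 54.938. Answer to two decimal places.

33.38 wt%

Molar mass of (Mn₀.₂₃Fe₀.₇₇)₃Al₂Si₃O₁₂ = 0.69×54.938 + 2.31×55.845 + 2×26.982 + 3×28.085 + 12×15.999 = 497.116 g/mol.
Each formula unit contains 2.31 Fe, equivalent to 2.31/1 = 2.3100 mol FeO.
M(FeO) = 1×55.845 + 1×15.999 = 71.844 g/mol.
Mass of FeO per formula unit = 2.3100 × 71.844 = 165.960 g.
FeO wt% = 165.960 / 497.116 × 100 = 33.38%.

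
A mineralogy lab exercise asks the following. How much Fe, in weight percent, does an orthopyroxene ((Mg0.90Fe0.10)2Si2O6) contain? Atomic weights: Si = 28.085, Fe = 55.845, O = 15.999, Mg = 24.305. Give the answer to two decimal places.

M((Mg0.90Fe0.10)2Si2O6) = 207.082 g/mol.
Fe contributes 0.20 × 55.845 = 11.169 g per mole.
11.169/207.082 = 0.0539 → 5.39%.

5.39 weight percent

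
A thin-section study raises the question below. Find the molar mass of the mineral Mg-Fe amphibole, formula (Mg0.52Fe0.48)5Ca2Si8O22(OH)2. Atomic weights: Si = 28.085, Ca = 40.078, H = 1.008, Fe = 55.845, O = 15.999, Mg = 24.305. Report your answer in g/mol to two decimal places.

888.05 g/mol

Mg: 2.60 × 24.305 = 63.1930
Fe: 2.40 × 55.845 = 134.0280
Ca: 2 × 40.078 = 80.1560
Si: 8 × 28.085 = 224.6800
O: 24 × 15.999 = 383.9760
H: 2 × 1.008 = 2.0160
Summing the contributions gives the formula mass.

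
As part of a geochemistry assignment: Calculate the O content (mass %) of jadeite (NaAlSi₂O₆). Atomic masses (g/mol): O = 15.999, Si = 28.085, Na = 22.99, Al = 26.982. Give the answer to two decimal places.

Formula mass = 1*22.99 + 1*26.982 + 2*28.085 + 6*15.999 = 202.136 g/mol, of which 95.994 g is O.
So O makes up 95.994/202.136 = 0.4749 of the mass, i.e. 47.49%.

47.49 mass %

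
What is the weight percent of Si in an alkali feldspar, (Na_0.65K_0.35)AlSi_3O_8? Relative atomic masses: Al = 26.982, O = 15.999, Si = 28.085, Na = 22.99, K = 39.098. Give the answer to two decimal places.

31.46 mass %

Molar mass of (Na_0.65K_0.35)AlSi_3O_8: 0.65·22.99 + 0.35·39.098 + 1·26.982 + 3·28.085 + 8·15.999 = 267.857 g/mol.
Mass of Si per formula unit: 3 × 28.085 = 84.255 g.
Weight fraction Si = 84.255 / 267.857 = 0.3146.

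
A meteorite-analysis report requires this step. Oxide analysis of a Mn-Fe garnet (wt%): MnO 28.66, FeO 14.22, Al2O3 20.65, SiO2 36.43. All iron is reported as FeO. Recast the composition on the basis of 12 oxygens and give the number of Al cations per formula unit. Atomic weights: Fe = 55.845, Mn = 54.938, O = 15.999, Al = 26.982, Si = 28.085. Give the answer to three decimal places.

2.007 Al apfu

28.66 wt% MnO ÷ 70.937 g/mol = 0.40402 mol, giving 0.40402 Mn and 0.40402 O.
14.22 wt% FeO ÷ 71.844 g/mol = 0.19793 mol, giving 0.19793 Fe and 0.19793 O.
20.65 wt% Al2O3 ÷ 101.961 g/mol = 0.20253 mol, giving 0.40506 Al and 0.60759 O.
36.43 wt% SiO2 ÷ 60.083 g/mol = 0.60633 mol, giving 0.60633 Si and 1.21266 O.
Oxygen sums to 2.42220; scaling by 12/2.42220 = 4.95417 puts the formula on 12 O.
Al: 0.40506 × 4.95417 = 2.007 atoms per formula unit.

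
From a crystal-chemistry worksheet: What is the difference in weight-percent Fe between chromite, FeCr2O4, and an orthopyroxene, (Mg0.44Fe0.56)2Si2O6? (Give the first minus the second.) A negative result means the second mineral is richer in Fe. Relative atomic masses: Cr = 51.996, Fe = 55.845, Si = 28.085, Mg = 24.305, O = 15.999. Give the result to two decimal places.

-1.54 percentage points

M(FeCr2O4) = 223.833 g/mol, so wt% Fe = 55.845/223.833 × 100 = 24.95%.
M((Mg0.44Fe0.56)2Si2O6) = 236.099 g/mol, so wt% Fe = 62.546/236.099 × 100 = 26.49%.
24.95 − 26.49 = -1.54 pp.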